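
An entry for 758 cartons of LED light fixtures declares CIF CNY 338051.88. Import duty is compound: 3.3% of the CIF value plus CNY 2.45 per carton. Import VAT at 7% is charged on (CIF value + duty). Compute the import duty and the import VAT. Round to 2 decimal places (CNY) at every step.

Import duty: CNY 13012.81; import VAT: CNY 24574.53

Ad valorem component: 338051.88 × 3.3% = 11155.71
Specific component: 758 × 2.45 = 1857.10
Import duty = 11155.71 + 1857.10 = 13012.81
VAT base = CIF + duty = 338051.88 + 13012.81 = 351064.69
Import VAT = 351064.69 × 7% = 24574.53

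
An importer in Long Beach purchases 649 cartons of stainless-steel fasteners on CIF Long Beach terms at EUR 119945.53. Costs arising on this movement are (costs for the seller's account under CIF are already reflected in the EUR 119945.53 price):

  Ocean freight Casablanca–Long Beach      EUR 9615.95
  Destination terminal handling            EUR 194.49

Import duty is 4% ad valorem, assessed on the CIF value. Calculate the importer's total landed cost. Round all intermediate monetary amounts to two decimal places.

CIF: the seller pays costs through ocean freight and marine insurance to the destination port.
Already in the invoice (seller's account under CIF): freight — exclude.
The CIF price already equals the CIF value: 119945.53
Import duty = 119945.53 × 4% = 4797.82
Buyer bears: destination terminal 194.49 + duty 4797.82 = 4992.31
Landed cost = invoice 119945.53 + 4992.31 = 124937.84

Total landed cost: EUR 124937.84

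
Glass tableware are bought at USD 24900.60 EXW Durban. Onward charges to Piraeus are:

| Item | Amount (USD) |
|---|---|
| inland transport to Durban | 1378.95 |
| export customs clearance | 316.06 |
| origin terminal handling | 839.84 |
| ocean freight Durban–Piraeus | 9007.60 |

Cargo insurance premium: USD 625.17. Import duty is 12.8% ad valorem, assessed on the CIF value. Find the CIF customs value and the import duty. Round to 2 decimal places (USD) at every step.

CIF value: USD 37068.22; import duty: USD 4744.73

CIF = EXW price + pre-shipment costs + freight + insurance
CIF = 24900.60 + 1378.95 + 316.06 + 839.84 + 9007.60 + 625.17 = 37068.22
Import duty = 37068.22 × 12.8% = 4744.73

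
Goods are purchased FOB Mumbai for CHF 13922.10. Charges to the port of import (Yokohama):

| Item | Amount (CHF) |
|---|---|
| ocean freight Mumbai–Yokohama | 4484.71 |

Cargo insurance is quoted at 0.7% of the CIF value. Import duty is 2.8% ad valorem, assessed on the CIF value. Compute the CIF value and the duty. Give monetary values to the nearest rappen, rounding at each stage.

Let C be the CIF value. C = FOB price + freight + 0.7% × C
C − 0.7% × C = 13922.10 + 4484.71
0.993 × C = 18406.81
C = 18406.81 / 0.993 = 18536.57
Insurance premium = 0.7% × 18536.57 = 129.76
Import duty = 18536.57 × 2.8% = 519.02

CIF value: CHF 18536.57; import duty: CHF 519.02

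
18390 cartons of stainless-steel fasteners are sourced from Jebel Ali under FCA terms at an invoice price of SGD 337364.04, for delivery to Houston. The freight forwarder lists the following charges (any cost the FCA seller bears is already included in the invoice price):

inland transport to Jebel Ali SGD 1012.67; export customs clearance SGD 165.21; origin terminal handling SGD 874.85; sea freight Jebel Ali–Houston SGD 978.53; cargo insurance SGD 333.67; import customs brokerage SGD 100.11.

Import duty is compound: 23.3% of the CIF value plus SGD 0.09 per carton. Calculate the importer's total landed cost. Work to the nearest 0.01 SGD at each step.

FCA: the seller delivers export-cleared goods to the carrier; the buyer bears costs from that point.
Already in the invoice (seller's account under FCA): inland to port, export clearance — exclude.
CIF value = FCA price + origin terminal + freight + insurance = 337364.04 + 874.85 + 978.53 + 333.67 = 339551.09
Ad valorem component: 339551.09 × 23.3% = 79115.40
Specific component: 18390 × 0.09 = 1655.10
Import duty = 79115.40 + 1655.10 = 80770.50
Buyer bears: origin terminal 874.85 + freight 978.53 + insurance 333.67 + brokerage 100.11 + duty 80770.50 = 83057.66
Landed cost = invoice 337364.04 + 83057.66 = 420421.70

Total landed cost: SGD 420421.70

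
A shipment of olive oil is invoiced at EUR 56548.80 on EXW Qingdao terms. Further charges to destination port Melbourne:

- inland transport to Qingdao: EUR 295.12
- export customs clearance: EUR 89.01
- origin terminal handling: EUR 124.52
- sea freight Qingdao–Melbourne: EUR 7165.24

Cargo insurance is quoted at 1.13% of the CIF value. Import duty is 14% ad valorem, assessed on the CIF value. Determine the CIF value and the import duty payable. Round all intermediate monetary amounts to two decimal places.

CIF value: EUR 64956.70; import duty: EUR 9093.94

Let C be the CIF value. C = EXW price + pre-shipment costs + freight + 1.13% × C
C − 1.13% × C = 56548.80 + 295.12 + 89.01 + 124.52 + 7165.24
0.9887 × C = 64222.69
C = 64222.69 / 0.9887 = 64956.70
Insurance premium = 1.13% × 64956.70 = 734.01
Import duty = 64956.70 × 14% = 9093.94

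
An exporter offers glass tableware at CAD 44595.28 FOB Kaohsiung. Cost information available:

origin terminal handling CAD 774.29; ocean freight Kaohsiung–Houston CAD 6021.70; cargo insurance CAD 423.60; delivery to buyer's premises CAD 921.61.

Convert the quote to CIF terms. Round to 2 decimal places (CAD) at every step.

Not relevant to the conversion: origin terminal — on the seller under both FOB and CIF; already in the FOB price and stays in the CIF price. delivery — on the buyer under both terms; not part of either seller's price.
From FOB to CIF, the seller additionally bears: freight, insurance.
CIF price = 44595.28 + 6021.70 + 423.60 = 51040.58

CIF price: CAD 51040.58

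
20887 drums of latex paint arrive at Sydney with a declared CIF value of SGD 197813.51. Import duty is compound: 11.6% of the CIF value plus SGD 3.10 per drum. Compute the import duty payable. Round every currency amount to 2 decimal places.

Ad valorem component: 197813.51 × 11.6% = 22946.37
Specific component: 20887 × 3.10 = 64749.70
Import duty = 22946.37 + 64749.70 = 87696.07

Import duty: SGD 87696.07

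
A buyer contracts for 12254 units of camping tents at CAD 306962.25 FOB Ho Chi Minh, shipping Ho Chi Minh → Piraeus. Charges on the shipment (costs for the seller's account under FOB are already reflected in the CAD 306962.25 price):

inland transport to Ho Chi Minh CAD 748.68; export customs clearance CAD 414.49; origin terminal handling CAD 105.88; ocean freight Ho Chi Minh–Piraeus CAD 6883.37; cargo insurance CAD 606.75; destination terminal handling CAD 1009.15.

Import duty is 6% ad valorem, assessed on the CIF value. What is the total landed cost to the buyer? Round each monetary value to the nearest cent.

Total landed cost: CAD 334328.66

FOB: the seller bears costs until goods are on board at the origin port; the buyer bears freight, insurance and all costs thereafter.
Already in the invoice (seller's account under FOB): inland to port, export clearance, origin terminal — exclude.
CIF value = FOB price + freight + insurance = 306962.25 + 6883.37 + 606.75 = 314452.37
Import duty = 314452.37 × 6% = 18867.14
Buyer bears: freight 6883.37 + insurance 606.75 + destination terminal 1009.15 + duty 18867.14 = 27366.41
Landed cost = invoice 306962.25 + 27366.41 = 334328.66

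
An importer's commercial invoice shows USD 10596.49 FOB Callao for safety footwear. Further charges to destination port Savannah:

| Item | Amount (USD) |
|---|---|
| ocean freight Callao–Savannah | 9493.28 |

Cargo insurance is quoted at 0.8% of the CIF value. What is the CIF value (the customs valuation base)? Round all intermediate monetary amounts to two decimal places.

Let C be the CIF value. C = FOB price + freight + 0.8% × C
C − 0.8% × C = 10596.49 + 9493.28
0.992 × C = 20089.77
C = 20089.77 / 0.992 = 20251.78
Insurance premium = 0.8% × 20251.78 = 162.01

CIF value: USD 20251.78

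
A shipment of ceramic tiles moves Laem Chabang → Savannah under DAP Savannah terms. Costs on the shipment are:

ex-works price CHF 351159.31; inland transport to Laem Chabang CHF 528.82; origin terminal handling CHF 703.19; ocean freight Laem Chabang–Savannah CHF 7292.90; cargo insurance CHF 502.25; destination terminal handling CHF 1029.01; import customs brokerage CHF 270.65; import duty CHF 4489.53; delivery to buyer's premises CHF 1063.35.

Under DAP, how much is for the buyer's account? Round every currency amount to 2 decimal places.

Buyer's account: CHF 4760.18

DAP: the seller bears all costs to the named destination except import duty and clearance.
Seller's account: goods 351159.31 + inland to port 528.82 + origin terminal 703.19 + freight 7292.90 + insurance 502.25 + destination terminal 1029.01 + delivery 1063.35 = 362278.83
Buyer's account: brokerage 270.65 + duty 4489.53 = 4760.18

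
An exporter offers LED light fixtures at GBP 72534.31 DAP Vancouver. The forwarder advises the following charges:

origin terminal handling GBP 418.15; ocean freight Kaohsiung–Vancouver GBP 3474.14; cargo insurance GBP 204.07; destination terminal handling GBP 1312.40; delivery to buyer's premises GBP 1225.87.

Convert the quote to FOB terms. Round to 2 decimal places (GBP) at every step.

FOB price: GBP 66317.83

Not relevant to the conversion: origin terminal — on the seller under both DAP and FOB; already in the DAP price and stays in the FOB price.
From DAP to FOB, the seller no longer bears: freight, insurance, destination terminal, delivery.
FOB price = 72534.31 − 3474.14 − 204.07 − 1312.40 − 1225.87 = 66317.83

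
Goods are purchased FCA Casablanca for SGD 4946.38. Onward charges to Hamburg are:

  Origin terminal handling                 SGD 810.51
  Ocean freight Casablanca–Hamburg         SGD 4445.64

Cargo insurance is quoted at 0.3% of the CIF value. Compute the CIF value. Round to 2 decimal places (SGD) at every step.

CIF value: SGD 10233.23

Let C be the CIF value. C = FCA price + pre-shipment costs + freight + 0.3% × C
C − 0.3% × C = 4946.38 + 810.51 + 4445.64
0.997 × C = 10202.53
C = 10202.53 / 0.997 = 10233.23
Insurance premium = 0.3% × 10233.23 = 30.70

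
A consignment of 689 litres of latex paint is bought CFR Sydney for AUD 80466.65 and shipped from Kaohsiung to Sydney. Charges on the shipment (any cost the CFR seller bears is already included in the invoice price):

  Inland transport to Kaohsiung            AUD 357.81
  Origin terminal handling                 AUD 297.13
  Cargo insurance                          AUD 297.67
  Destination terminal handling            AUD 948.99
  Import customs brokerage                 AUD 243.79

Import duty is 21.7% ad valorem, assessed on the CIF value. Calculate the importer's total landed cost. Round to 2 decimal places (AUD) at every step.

Total landed cost: AUD 99482.96

CFR: the seller pays costs through ocean freight to the destination port, but not insurance.
Already in the invoice (seller's account under CFR): inland to port, origin terminal — exclude.
CIF value = CFR price + insurance = 80466.65 + 297.67 = 80764.32
Import duty = 80764.32 × 21.7% = 17525.86
Buyer bears: insurance 297.67 + destination terminal 948.99 + brokerage 243.79 + duty 17525.86 = 19016.31
Landed cost = invoice 80466.65 + 19016.31 = 99482.96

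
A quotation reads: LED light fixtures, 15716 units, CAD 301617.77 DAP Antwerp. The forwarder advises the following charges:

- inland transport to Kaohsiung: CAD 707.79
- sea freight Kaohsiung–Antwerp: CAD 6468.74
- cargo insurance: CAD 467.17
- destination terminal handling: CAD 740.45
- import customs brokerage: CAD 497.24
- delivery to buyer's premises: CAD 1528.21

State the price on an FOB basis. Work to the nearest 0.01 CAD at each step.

FOB price: CAD 292413.20

Not relevant to the conversion: inland to port — on the seller under both DAP and FOB; already in the DAP price and stays in the FOB price. brokerage — on the buyer under both terms; not part of either seller's price.
From DAP to FOB, the seller no longer bears: freight, insurance, destination terminal, delivery.
FOB price = 301617.77 − 6468.74 − 467.17 − 740.45 − 1528.21 = 292413.20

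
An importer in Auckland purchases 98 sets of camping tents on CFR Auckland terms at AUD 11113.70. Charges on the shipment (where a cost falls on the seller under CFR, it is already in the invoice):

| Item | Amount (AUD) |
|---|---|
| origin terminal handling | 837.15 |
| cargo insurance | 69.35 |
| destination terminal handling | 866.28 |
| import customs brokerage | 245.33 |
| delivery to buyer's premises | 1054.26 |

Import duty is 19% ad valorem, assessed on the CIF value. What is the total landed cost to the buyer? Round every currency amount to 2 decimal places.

CFR: the seller pays costs through ocean freight to the destination port, but not insurance.
Already in the invoice (seller's account under CFR): origin terminal — exclude.
CIF value = CFR price + insurance = 11113.70 + 69.35 = 11183.05
Import duty = 11183.05 × 19% = 2124.78
Buyer bears: insurance 69.35 + destination terminal 866.28 + brokerage 245.33 + delivery 1054.26 + duty 2124.78 = 4360.00
Landed cost = invoice 11113.70 + 4360.00 = 15473.70

Total landed cost: AUD 15473.70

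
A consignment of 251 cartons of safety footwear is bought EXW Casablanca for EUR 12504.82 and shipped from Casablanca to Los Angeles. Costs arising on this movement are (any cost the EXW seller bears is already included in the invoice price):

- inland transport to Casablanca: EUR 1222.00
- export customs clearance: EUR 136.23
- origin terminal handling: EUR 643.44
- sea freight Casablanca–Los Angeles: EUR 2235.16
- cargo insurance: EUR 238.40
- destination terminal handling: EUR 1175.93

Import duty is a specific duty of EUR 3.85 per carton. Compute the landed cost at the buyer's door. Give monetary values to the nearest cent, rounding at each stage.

Total landed cost: EUR 19122.33

EXW: the seller makes goods available at their premises; the buyer bears all onward costs.
CIF value = EXW price + inland to port + export clearance + origin terminal + freight + insurance = 12504.82 + 1222.00 + 136.23 + 643.44 + 2235.16 + 238.40 = 16980.05
Import duty = 251 × 3.85 = 966.35
Buyer bears: inland to port 1222.00 + export clearance 136.23 + origin terminal 643.44 + freight 2235.16 + insurance 238.40 + destination terminal 1175.93 + duty 966.35 = 6617.51
Landed cost = invoice 12504.82 + 6617.51 = 19122.33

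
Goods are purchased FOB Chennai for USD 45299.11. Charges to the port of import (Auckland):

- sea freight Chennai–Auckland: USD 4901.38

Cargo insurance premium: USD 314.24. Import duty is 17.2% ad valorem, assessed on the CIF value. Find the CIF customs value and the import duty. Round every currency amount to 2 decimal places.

CIF = FOB price + freight + insurance
CIF = 45299.11 + 4901.38 + 314.24 = 50514.73
Import duty = 50514.73 × 17.2% = 8688.53

CIF value: USD 50514.73; import duty: USD 8688.53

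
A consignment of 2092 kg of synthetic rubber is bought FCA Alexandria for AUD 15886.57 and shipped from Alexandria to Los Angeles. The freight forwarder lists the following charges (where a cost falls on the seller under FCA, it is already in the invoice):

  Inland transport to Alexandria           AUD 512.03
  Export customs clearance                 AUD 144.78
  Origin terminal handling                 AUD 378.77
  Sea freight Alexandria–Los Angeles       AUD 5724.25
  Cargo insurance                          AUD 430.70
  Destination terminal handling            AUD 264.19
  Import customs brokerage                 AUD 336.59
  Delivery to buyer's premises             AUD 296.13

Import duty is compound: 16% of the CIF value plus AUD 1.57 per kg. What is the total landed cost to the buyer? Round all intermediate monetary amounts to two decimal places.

Total landed cost: AUD 30188.89

FCA: the seller delivers export-cleared goods to the carrier; the buyer bears costs from that point.
Already in the invoice (seller's account under FCA): inland to port, export clearance — exclude.
CIF value = FCA price + origin terminal + freight + insurance = 15886.57 + 378.77 + 5724.25 + 430.70 = 22420.29
Ad valorem component: 22420.29 × 16% = 3587.25
Specific component: 2092 × 1.57 = 3284.44
Import duty = 3587.25 + 3284.44 = 6871.69
Buyer bears: origin terminal 378.77 + freight 5724.25 + insurance 430.70 + destination terminal 264.19 + brokerage 336.59 + delivery 296.13 + duty 6871.69 = 14302.32
Landed cost = invoice 15886.57 + 14302.32 = 30188.89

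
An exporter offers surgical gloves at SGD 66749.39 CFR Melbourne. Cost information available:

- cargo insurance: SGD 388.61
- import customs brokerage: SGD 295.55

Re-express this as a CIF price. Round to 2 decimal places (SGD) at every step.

CIF price: SGD 67138.00

Not relevant to the conversion: brokerage — on the buyer under both terms; not part of either seller's price.
From CFR to CIF, the seller additionally bears: insurance.
CIF price = 66749.39 + 388.61 = 67138.00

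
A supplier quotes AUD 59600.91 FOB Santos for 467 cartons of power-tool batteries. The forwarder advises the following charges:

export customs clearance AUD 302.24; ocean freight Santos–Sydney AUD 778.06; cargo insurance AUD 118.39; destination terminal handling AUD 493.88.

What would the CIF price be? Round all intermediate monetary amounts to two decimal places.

Not relevant to the conversion: export clearance — on the seller under both FOB and CIF; already in the FOB price and stays in the CIF price. destination terminal — on the buyer under both terms; not part of either seller's price.
From FOB to CIF, the seller additionally bears: freight, insurance.
CIF price = 59600.91 + 778.06 + 118.39 = 60497.36

CIF price: AUD 60497.36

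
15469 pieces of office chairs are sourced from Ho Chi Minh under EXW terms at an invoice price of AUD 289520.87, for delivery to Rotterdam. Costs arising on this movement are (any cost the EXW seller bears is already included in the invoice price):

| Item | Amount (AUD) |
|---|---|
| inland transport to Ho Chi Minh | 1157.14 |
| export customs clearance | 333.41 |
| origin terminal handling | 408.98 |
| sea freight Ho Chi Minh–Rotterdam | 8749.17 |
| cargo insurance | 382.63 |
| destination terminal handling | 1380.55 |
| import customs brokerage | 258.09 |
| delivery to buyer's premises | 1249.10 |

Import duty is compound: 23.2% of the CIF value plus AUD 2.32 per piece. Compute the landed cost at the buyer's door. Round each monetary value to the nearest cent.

EXW: the seller makes goods available at their premises; the buyer bears all onward costs.
CIF value = EXW price + inland to port + export clearance + origin terminal + freight + insurance = 289520.87 + 1157.14 + 333.41 + 408.98 + 8749.17 + 382.63 = 300552.20
Ad valorem component: 300552.20 × 23.2% = 69728.11
Specific component: 15469 × 2.32 = 35888.08
Import duty = 69728.11 + 35888.08 = 105616.19
Buyer bears: inland to port 1157.14 + export clearance 333.41 + origin terminal 408.98 + freight 8749.17 + insurance 382.63 + destination terminal 1380.55 + brokerage 258.09 + delivery 1249.10 + duty 105616.19 = 119535.26
Landed cost = invoice 289520.87 + 119535.26 = 409056.13

Total landed cost: AUD 409056.13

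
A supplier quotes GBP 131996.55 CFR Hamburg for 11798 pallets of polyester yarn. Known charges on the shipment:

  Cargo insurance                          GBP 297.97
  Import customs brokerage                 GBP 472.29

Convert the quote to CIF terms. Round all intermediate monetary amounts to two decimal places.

CIF price: GBP 132294.52

Not relevant to the conversion: brokerage — on the buyer under both terms; not part of either seller's price.
From CFR to CIF, the seller additionally bears: insurance.
CIF price = 131996.55 + 297.97 = 132294.52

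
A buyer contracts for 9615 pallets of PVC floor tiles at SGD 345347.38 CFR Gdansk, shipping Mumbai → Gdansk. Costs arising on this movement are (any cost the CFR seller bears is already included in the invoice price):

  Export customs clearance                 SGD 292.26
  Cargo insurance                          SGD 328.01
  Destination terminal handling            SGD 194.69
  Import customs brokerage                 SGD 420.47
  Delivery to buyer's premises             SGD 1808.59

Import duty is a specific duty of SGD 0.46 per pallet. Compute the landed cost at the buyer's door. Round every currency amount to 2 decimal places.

Total landed cost: SGD 352522.04

CFR: the seller pays costs through ocean freight to the destination port, but not insurance.
Already in the invoice (seller's account under CFR): export clearance — exclude.
CIF value = CFR price + insurance = 345347.38 + 328.01 = 345675.39
Import duty = 9615 × 0.46 = 4422.90
Buyer bears: insurance 328.01 + destination terminal 194.69 + brokerage 420.47 + delivery 1808.59 + duty 4422.90 = 7174.66
Landed cost = invoice 345347.38 + 7174.66 = 352522.04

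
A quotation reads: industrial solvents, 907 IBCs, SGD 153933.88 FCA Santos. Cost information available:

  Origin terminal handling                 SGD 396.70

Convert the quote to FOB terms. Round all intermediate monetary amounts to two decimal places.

FOB price: SGD 154330.58

From FCA to FOB, the seller additionally bears: origin terminal.
FOB price = 153933.88 + 396.70 = 154330.58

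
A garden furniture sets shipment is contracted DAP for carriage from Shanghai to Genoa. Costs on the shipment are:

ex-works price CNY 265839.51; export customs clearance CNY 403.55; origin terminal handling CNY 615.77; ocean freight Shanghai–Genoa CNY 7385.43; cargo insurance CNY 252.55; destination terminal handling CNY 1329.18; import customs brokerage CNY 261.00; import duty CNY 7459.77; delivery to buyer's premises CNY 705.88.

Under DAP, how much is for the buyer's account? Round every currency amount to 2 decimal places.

DAP: the seller bears all costs to the named destination except import duty and clearance.
Seller's account: goods 265839.51 + export clearance 403.55 + origin terminal 615.77 + freight 7385.43 + insurance 252.55 + destination terminal 1329.18 + delivery 705.88 = 276531.87
Buyer's account: brokerage 261.00 + duty 7459.77 = 7720.77

Buyer's account: CNY 7720.77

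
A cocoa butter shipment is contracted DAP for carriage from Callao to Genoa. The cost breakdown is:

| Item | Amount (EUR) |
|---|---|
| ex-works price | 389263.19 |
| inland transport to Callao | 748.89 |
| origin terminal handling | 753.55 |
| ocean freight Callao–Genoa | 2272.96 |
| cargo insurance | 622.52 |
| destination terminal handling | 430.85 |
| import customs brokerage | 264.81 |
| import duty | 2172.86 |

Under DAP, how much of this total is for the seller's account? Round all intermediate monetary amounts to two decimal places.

DAP: the seller bears all costs to the named destination except import duty and clearance.
Seller's account: goods 389263.19 + inland to port 748.89 + origin terminal 753.55 + freight 2272.96 + insurance 622.52 + destination terminal 430.85 = 394091.96
Buyer's account: brokerage 264.81 + duty 2172.86 = 2437.67

Seller's account: EUR 394091.96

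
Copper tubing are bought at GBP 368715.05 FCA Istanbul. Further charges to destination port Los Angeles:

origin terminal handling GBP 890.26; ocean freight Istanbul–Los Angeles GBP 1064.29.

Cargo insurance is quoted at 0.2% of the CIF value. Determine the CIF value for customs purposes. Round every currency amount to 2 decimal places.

Let C be the CIF value. C = FCA price + pre-shipment costs + freight + 0.2% × C
C − 0.2% × C = 368715.05 + 890.26 + 1064.29
0.998 × C = 370669.60
C = 370669.60 / 0.998 = 371412.42
Insurance premium = 0.2% × 371412.42 = 742.82

CIF value: GBP 371412.42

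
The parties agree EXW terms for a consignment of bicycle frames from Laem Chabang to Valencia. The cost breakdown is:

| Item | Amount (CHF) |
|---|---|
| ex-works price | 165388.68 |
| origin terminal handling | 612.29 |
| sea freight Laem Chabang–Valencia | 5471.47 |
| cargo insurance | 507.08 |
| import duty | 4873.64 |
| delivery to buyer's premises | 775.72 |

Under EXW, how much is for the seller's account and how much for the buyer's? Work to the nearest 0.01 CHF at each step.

Seller: CHF 165388.68; buyer: CHF 12240.20

EXW: the seller makes goods available at their premises; the buyer bears all onward costs.
Seller's account: goods 165388.68 = 165388.68
Buyer's account: origin terminal 612.29 + freight 5471.47 + insurance 507.08 + duty 4873.64 + delivery 775.72 = 12240.20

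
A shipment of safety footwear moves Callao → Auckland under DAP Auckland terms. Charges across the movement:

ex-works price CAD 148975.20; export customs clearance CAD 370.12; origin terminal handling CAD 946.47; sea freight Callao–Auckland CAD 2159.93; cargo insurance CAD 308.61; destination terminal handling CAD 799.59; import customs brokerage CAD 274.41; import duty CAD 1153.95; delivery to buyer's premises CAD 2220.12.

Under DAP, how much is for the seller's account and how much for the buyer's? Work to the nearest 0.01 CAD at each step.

DAP: the seller bears all costs to the named destination except import duty and clearance.
Seller's account: goods 148975.20 + export clearance 370.12 + origin terminal 946.47 + freight 2159.93 + insurance 308.61 + destination terminal 799.59 + delivery 2220.12 = 155780.04
Buyer's account: brokerage 274.41 + duty 1153.95 = 1428.36

Seller: CAD 155780.04; buyer: CAD 1428.36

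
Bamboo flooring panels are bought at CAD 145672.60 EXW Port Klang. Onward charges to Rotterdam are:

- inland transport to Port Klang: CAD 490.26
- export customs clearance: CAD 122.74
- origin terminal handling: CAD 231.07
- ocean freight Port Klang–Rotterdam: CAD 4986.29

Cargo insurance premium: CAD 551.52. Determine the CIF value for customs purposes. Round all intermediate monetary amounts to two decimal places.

CIF = EXW price + pre-shipment costs + freight + insurance
CIF = 145672.60 + 490.26 + 122.74 + 231.07 + 4986.29 + 551.52 = 152054.48

CIF value: CAD 152054.48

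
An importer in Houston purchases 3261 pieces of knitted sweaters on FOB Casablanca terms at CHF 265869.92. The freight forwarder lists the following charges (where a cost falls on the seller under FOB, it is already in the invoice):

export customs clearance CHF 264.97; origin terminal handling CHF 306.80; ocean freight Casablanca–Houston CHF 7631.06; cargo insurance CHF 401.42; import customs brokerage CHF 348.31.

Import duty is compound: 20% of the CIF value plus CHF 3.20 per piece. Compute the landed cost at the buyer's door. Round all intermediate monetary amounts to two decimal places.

Total landed cost: CHF 339466.39

FOB: the seller bears costs until goods are on board at the origin port; the buyer bears freight, insurance and all costs thereafter.
Already in the invoice (seller's account under FOB): export clearance, origin terminal — exclude.
CIF value = FOB price + freight + insurance = 265869.92 + 7631.06 + 401.42 = 273902.40
Ad valorem component: 273902.40 × 20% = 54780.48
Specific component: 3261 × 3.20 = 10435.20
Import duty = 54780.48 + 10435.20 = 65215.68
Buyer bears: freight 7631.06 + insurance 401.42 + brokerage 348.31 + duty 65215.68 = 73596.47
Landed cost = invoice 265869.92 + 73596.47 = 339466.39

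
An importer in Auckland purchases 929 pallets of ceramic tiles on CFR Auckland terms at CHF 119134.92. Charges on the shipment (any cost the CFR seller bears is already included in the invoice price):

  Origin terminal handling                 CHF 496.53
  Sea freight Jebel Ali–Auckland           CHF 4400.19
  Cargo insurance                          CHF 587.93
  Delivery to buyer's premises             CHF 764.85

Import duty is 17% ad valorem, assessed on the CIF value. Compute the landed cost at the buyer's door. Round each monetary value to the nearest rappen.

Total landed cost: CHF 140840.58

CFR: the seller pays costs through ocean freight to the destination port, but not insurance.
Already in the invoice (seller's account under CFR): origin terminal, freight — exclude.
CIF value = CFR price + insurance = 119134.92 + 587.93 = 119722.85
Import duty = 119722.85 × 17% = 20352.88
Buyer bears: insurance 587.93 + delivery 764.85 + duty 20352.88 = 21705.66
Landed cost = invoice 119134.92 + 21705.66 = 140840.58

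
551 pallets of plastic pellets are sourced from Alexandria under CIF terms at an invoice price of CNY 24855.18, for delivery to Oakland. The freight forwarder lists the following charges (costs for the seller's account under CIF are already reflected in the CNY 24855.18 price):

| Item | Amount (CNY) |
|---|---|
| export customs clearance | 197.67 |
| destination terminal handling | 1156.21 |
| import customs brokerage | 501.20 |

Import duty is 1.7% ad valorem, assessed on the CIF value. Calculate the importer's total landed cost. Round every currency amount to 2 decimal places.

CIF: the seller pays costs through ocean freight and marine insurance to the destination port.
Already in the invoice (seller's account under CIF): export clearance — exclude.
The CIF price already equals the CIF value: 24855.18
Import duty = 24855.18 × 1.7% = 422.54
Buyer bears: destination terminal 1156.21 + brokerage 501.20 + duty 422.54 = 2079.95
Landed cost = invoice 24855.18 + 2079.95 = 26935.13

Total landed cost: CNY 26935.13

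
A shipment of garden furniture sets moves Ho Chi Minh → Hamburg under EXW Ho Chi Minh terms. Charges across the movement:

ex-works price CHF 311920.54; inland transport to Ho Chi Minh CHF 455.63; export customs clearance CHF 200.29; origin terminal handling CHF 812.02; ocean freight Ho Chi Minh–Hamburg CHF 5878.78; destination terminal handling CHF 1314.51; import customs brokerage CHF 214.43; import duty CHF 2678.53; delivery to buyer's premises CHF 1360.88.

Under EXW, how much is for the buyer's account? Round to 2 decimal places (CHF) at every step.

Buyer's account: CHF 12915.07

EXW: the seller makes goods available at their premises; the buyer bears all onward costs.
Seller's account: goods 311920.54 = 311920.54
Buyer's account: inland to port 455.63 + export clearance 200.29 + origin terminal 812.02 + freight 5878.78 + destination terminal 1314.51 + brokerage 214.43 + duty 2678.53 + delivery 1360.88 = 12915.07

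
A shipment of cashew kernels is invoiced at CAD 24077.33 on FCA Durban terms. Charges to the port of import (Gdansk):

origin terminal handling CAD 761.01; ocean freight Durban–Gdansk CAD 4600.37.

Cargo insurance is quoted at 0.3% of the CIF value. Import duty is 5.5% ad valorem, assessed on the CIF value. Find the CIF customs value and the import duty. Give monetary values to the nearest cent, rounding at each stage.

CIF value: CAD 29527.29; import duty: CAD 1624.00

Let C be the CIF value. C = FCA price + pre-shipment costs + freight + 0.3% × C
C − 0.3% × C = 24077.33 + 761.01 + 4600.37
0.997 × C = 29438.71
C = 29438.71 / 0.997 = 29527.29
Insurance premium = 0.3% × 29527.29 = 88.58
Import duty = 29527.29 × 5.5% = 1624.00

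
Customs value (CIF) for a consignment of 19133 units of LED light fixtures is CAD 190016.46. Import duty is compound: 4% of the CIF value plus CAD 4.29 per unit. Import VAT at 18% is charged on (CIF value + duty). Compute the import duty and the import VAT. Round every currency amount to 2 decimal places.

Ad valorem component: 190016.46 × 4% = 7600.66
Specific component: 19133 × 4.29 = 82080.57
Import duty = 7600.66 + 82080.57 = 89681.23
VAT base = CIF + duty = 190016.46 + 89681.23 = 279697.69
Import VAT = 279697.69 × 18% = 50345.58

Import duty: CAD 89681.23; import VAT: CAD 50345.58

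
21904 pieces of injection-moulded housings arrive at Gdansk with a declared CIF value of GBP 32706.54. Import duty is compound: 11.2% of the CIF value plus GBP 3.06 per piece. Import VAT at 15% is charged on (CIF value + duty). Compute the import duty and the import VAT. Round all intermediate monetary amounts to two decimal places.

Ad valorem component: 32706.54 × 11.2% = 3663.13
Specific component: 21904 × 3.06 = 67026.24
Import duty = 3663.13 + 67026.24 = 70689.37
VAT base = CIF + duty = 32706.54 + 70689.37 = 103395.91
Import VAT = 103395.91 × 15% = 15509.39

Import duty: GBP 70689.37; import VAT: GBP 15509.39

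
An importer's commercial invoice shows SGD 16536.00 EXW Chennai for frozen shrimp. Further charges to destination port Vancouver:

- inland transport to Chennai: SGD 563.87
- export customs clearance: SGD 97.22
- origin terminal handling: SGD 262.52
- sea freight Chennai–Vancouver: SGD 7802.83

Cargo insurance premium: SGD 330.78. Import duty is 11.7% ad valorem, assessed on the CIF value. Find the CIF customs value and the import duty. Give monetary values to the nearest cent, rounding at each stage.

CIF value: SGD 25593.22; import duty: SGD 2994.41

CIF = EXW price + pre-shipment costs + freight + insurance
CIF = 16536.00 + 563.87 + 97.22 + 262.52 + 7802.83 + 330.78 = 25593.22
Import duty = 25593.22 × 11.7% = 2994.41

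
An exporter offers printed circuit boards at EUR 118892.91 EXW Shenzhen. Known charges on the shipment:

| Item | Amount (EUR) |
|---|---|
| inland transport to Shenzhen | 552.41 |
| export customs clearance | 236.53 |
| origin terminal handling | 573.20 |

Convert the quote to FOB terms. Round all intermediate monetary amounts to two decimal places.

FOB price: EUR 120255.05

From EXW to FOB, the seller additionally bears: inland to port, export clearance, origin terminal.
FOB price = 118892.91 + 552.41 + 236.53 + 573.20 = 120255.05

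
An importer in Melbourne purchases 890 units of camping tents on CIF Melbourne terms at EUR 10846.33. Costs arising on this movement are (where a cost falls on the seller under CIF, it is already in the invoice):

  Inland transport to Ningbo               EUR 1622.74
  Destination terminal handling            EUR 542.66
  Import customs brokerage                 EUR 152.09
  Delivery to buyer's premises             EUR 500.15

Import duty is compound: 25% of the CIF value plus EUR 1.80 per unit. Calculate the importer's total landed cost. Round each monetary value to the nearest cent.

Total landed cost: EUR 16354.81

CIF: the seller pays costs through ocean freight and marine insurance to the destination port.
Already in the invoice (seller's account under CIF): inland to port — exclude.
The CIF price already equals the CIF value: 10846.33
Ad valorem component: 10846.33 × 25% = 2711.58
Specific component: 890 × 1.80 = 1602.00
Import duty = 2711.58 + 1602.00 = 4313.58
Buyer bears: destination terminal 542.66 + brokerage 152.09 + delivery 500.15 + duty 4313.58 = 5508.48
Landed cost = invoice 10846.33 + 5508.48 = 16354.81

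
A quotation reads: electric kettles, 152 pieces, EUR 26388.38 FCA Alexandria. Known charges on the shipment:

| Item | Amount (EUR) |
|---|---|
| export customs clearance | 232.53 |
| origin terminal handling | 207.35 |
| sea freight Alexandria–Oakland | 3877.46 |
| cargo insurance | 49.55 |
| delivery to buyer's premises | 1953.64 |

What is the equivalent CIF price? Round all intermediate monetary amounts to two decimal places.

CIF price: EUR 30522.74

Not relevant to the conversion: export clearance — on the seller under both FCA and CIF; already in the FCA price and stays in the CIF price. delivery — on the buyer under both terms; not part of either seller's price.
From FCA to CIF, the seller additionally bears: origin terminal, freight, insurance.
CIF price = 26388.38 + 207.35 + 3877.46 + 49.55 = 30522.74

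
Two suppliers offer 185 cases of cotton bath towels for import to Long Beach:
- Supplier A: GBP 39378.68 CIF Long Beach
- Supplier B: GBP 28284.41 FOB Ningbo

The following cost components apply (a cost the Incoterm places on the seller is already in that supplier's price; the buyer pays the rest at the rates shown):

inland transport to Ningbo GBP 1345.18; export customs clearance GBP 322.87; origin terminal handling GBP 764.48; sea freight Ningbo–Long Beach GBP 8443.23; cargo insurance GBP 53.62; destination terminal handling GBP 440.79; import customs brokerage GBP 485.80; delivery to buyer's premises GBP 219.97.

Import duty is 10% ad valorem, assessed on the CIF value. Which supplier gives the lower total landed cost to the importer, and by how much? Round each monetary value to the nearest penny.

Supplier A (CIF):
The CIF price already equals the CIF value: 39378.68
Import duty = 39378.68 × 10% = 3937.87
Buyer bears (A): 440.79 + 485.80 + 219.97 = 1146.56
Landed cost (A) = invoice 39378.68 + 1146.56 + duty 3937.87 = 44463.11
Supplier B (FOB):
CIF value = FOB price + freight + insurance = 28284.41 + 8443.23 + 53.62 = 36781.26
Import duty = 36781.26 × 10% = 3678.13
Buyer bears (B): 8443.23 + 53.62 + 440.79 + 485.80 + 219.97 = 9643.41
Landed cost (B) = invoice 28284.41 + 9643.41 + duty 3678.13 = 41605.95
Difference = |44463.11 − 41605.95| = 2857.16

Supplier B is cheaper by GBP 2857.16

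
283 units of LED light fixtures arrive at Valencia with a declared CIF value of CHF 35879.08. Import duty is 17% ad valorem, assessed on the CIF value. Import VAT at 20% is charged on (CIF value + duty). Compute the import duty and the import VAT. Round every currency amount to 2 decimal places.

Import duty = 35879.08 × 17% = 6099.44
VAT base = CIF + duty = 35879.08 + 6099.44 = 41978.52
Import VAT = 41978.52 × 20% = 8395.70

Import duty: CHF 6099.44; import VAT: CHF 8395.70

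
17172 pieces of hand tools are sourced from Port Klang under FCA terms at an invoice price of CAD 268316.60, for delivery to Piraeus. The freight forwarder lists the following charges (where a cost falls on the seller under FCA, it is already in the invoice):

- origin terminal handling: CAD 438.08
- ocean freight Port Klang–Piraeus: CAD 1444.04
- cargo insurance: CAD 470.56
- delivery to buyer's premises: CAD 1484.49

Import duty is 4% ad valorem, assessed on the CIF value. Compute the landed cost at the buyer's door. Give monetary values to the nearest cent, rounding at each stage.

Total landed cost: CAD 282980.54

FCA: the seller delivers export-cleared goods to the carrier; the buyer bears costs from that point.
CIF value = FCA price + origin terminal + freight + insurance = 268316.60 + 438.08 + 1444.04 + 470.56 = 270669.28
Import duty = 270669.28 × 4% = 10826.77
Buyer bears: origin terminal 438.08 + freight 1444.04 + insurance 470.56 + delivery 1484.49 + duty 10826.77 = 14663.94
Landed cost = invoice 268316.60 + 14663.94 = 282980.54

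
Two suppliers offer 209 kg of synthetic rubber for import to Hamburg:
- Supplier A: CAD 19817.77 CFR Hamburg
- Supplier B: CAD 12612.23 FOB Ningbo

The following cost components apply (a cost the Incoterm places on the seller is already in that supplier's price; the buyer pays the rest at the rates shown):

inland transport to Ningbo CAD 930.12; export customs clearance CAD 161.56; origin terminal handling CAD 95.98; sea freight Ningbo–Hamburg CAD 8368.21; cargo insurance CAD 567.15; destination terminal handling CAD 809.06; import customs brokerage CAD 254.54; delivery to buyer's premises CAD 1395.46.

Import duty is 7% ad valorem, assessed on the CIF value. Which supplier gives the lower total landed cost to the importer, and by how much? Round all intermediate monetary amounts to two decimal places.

Supplier A is cheaper by CAD 1244.06

Supplier A (CFR):
CIF value = CFR price + insurance = 19817.77 + 567.15 = 20384.92
Import duty = 20384.92 × 7% = 1426.94
Buyer bears (A): 567.15 + 809.06 + 254.54 + 1395.46 = 3026.21
Landed cost (A) = invoice 19817.77 + 3026.21 + duty 1426.94 = 24270.92
Supplier B (FOB):
CIF value = FOB price + freight + insurance = 12612.23 + 8368.21 + 567.15 = 21547.59
Import duty = 21547.59 × 7% = 1508.33
Buyer bears (B): 8368.21 + 567.15 + 809.06 + 254.54 + 1395.46 = 11394.42
Landed cost (B) = invoice 12612.23 + 11394.42 + duty 1508.33 = 25514.98
Difference = |24270.92 − 25514.98| = 1244.06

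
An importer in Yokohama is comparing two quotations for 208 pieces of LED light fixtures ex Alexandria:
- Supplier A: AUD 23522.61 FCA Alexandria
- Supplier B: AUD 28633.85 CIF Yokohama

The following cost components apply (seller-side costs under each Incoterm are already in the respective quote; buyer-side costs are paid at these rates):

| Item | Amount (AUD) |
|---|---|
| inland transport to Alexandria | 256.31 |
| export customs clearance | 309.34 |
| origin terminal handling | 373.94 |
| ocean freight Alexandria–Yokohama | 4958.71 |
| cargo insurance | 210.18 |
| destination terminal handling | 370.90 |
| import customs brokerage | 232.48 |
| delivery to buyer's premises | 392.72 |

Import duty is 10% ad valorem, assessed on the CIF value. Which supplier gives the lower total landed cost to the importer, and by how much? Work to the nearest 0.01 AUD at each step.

Supplier A (FCA):
CIF value = FCA price + origin terminal + freight + insurance = 23522.61 + 373.94 + 4958.71 + 210.18 = 29065.44
Import duty = 29065.44 × 10% = 2906.54
Buyer bears (A): 373.94 + 4958.71 + 210.18 + 370.90 + 232.48 + 392.72 = 6538.93
Landed cost (A) = invoice 23522.61 + 6538.93 + duty 2906.54 = 32968.08
Supplier B (CIF):
The CIF price already equals the CIF value: 28633.85
Import duty = 28633.85 × 10% = 2863.39
Buyer bears (B): 370.90 + 232.48 + 392.72 = 996.10
Landed cost (B) = invoice 28633.85 + 996.10 + duty 2863.39 = 32493.34
Difference = |32968.08 − 32493.34| = 474.74

Supplier B is cheaper by AUD 474.74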